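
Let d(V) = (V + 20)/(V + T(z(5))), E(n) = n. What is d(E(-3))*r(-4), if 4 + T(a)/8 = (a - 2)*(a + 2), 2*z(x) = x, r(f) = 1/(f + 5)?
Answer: -1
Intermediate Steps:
r(f) = 1/(5 + f)
z(x) = x/2
T(a) = -32 + 8*(-2 + a)*(2 + a) (T(a) = -32 + 8*((a - 2)*(a + 2)) = -32 + 8*((-2 + a)*(2 + a)) = -32 + 8*(-2 + a)*(2 + a))
d(V) = (20 + V)/(-14 + V) (d(V) = (V + 20)/(V + (-64 + 8*((1/2)*5)**2)) = (20 + V)/(V + (-64 + 8*(5/2)**2)) = (20 + V)/(V + (-64 + 8*(25/4))) = (20 + V)/(V + (-64 + 50)) = (20 + V)/(V - 14) = (20 + V)/(-14 + V))
d(E(-3))*r(-4) = ((20 - 3)/(-14 - 3))/(5 - 4) = (17/(-17))/1 = -1/17*17*1 = -1*1 = -1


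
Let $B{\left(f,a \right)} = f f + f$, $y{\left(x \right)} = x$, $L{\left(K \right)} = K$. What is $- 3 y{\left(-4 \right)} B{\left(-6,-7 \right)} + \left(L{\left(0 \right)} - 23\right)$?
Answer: $337$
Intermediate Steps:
$B{\left(f,a \right)} = f + f^{2}$ ($B{\left(f,a \right)} = f^{2} + f = f + f^{2}$)
$- 3 y{\left(-4 \right)} B{\left(-6,-7 \right)} + \left(L{\left(0 \right)} - 23\right) = \left(-3\right) \left(-4\right) \left(- 6 \left(1 - 6\right)\right) + \left(0 - 23\right) = 12 \left(\left(-6\right) \left(-5\right)\right) + \left(0 - 23\right) = 12 \cdot 30 - 23 = 360 - 23 = 337$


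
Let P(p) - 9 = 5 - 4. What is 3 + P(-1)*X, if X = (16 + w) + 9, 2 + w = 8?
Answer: 313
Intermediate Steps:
w = 6 (w = -2 + 8 = 6)
P(p) = 10 (P(p) = 9 + (5 - 4) = 9 + 1 = 10)
X = 31 (X = (16 + 6) + 9 = 22 + 9 = 31)
3 + P(-1)*X = 3 + 10*31 = 3 + 310 = 313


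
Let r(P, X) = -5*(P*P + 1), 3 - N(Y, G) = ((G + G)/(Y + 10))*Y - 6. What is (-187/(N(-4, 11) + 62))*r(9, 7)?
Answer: 230010/257 ≈ 894.98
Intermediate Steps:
N(Y, G) = 9 - 2*G*Y/(10 + Y) (N(Y, G) = 3 - (((G + G)/(Y + 10))*Y - 6) = 3 - (((2*G)/(10 + Y))*Y - 6) = 3 - ((2*G/(10 + Y))*Y - 6) = 3 - (2*G*Y/(10 + Y) - 6) = 3 - (-6 + 2*G*Y/(10 + Y)) = 3 + (6 - 2*G*Y/(10 + Y)) = 9 - 2*G*Y/(10 + Y))
r(P, X) = -5 - 5*P² (r(P, X) = -5*(P² + 1) = -5*(1 + P²) = -5 - 5*P²)
(-187/(N(-4, 11) + 62))*r(9, 7) = (-187/((90 + 9*(-4) - 2*11*(-4))/(10 - 4) + 62))*(-5 - 5*9²) = (-187/((90 - 36 + 88)/6 + 62))*(-5 - 5*81) = (-187/((⅙)*142 + 62))*(-5 - 405) = -187/(71/3 + 62)*(-410) = -187/257/3*(-410) = -187*3/257*(-410) = -561/257*(-410) = 230010/257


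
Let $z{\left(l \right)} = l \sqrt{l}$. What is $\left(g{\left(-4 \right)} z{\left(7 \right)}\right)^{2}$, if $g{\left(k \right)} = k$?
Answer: $5488$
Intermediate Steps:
$z{\left(l \right)} = l^{\frac{3}{2}}$
$\left(g{\left(-4 \right)} z{\left(7 \right)}\right)^{2} = \left(- 4 \cdot 7^{\frac{3}{2}}\right)^{2} = \left(- 4 \cdot 7 \sqrt{7}\right)^{2} = \left(- 28 \sqrt{7}\right)^{2} = 5488$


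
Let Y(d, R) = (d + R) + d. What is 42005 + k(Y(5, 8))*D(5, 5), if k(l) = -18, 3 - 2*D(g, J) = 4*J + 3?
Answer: 42185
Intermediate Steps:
Y(d, R) = R + 2*d (Y(d, R) = (R + d) + d = R + 2*d)
D(g, J) = -2*J (D(g, J) = 3/2 - (4*J + 3)/2 = 3/2 - (3 + 4*J)/2 = 3/2 + (-3/2 - 2*J) = -2*J)
42005 + k(Y(5, 8))*D(5, 5) = 42005 - (-36)*5 = 42005 - 18*(-10) = 42005 + 180 = 42185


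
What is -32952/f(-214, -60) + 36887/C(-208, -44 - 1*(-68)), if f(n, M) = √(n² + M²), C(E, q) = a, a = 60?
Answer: 36887/60 - 16476*√12349/12349 ≈ 466.52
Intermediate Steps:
C(E, q) = 60
f(n, M) = √(M² + n²)
-32952/f(-214, -60) + 36887/C(-208, -44 - 1*(-68)) = -32952/√((-60)² + (-214)²) + 36887/60 = -32952/√(3600 + 45796) + 36887*(1/60) = -32952*√12349/24698 + 36887/60 = -16476*√12349/12349 + 36887/60 = 36887/60 - 16476*√12349/12349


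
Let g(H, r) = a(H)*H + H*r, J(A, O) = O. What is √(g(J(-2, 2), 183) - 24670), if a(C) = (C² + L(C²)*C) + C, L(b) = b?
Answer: 34*I*√21 ≈ 155.81*I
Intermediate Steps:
a(C) = C + C² + C³ (a(C) = (C² + C²*C) + C = (C² + C³) + C = C + C² + C³)
g(H, r) = H*r + H²*(1 + H + H²) (g(H, r) = (H*(1 + H + H²))*H + H*r = H²*(1 + H + H²) + H*r = H*r + H²*(1 + H + H²))
√(g(J(-2, 2), 183) - 24670) = √(2*(183 + 2*(1 + 2 + 2²)) - 24670) = √(2*(183 + 2*(1 + 2 + 4)) - 24670) = √(2*(183 + 2*7) - 24670) = √(2*(183 + 14) - 24670) = √(2*197 - 24670) = √(394 - 24670) = √(-24276) = 34*I*√21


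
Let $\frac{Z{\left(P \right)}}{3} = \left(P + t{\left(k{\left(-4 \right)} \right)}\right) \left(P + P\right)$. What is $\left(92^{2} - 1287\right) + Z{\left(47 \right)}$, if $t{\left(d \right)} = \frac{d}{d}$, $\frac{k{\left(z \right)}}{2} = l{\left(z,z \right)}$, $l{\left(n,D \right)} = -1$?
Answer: $20713$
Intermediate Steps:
$k{\left(z \right)} = -2$ ($k{\left(z \right)} = 2 \left(-1\right) = -2$)
$t{\left(d \right)} = 1$
$Z{\left(P \right)} = 6 P \left(1 + P\right)$ ($Z{\left(P \right)} = 3 \left(P + 1\right) \left(P + P\right) = 3 \left(1 + P\right) 2 P = 3 \cdot 2 P \left(1 + P\right) = 6 P \left(1 + P\right)$)
$\left(92^{2} - 1287\right) + Z{\left(47 \right)} = \left(92^{2} - 1287\right) + 6 \cdot 47 \left(1 + 47\right) = \left(8464 - 1287\right) + 6 \cdot 47 \cdot 48 = 7177 + 13536 = 20713$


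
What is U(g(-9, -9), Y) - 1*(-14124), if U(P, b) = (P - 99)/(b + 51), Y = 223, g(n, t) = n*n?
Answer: 1934979/137 ≈ 14124.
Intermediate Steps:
g(n, t) = n**2
U(P, b) = (-99 + P)/(51 + b)
U(g(-9, -9), Y) - 1*(-14124) = (-99 + (-9)**2)/(51 + 223) - 1*(-14124) = (-99 + 81)/274 + 14124 = (1/274)*(-18) + 14124 = -9/137 + 14124 = 1934979/137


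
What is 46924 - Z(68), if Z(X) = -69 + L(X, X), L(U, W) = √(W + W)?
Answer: 46993 - 2*√34 ≈ 46981.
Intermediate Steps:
L(U, W) = √2*√W (L(U, W) = √(2*W) = √2*√W)
Z(X) = -69 + √2*√X
46924 - Z(68) = 46924 - (-69 + √2*√68) = 46924 - (-69 + √2*(2*√17)) = 46924 - (-69 + 2*√34) = 46924 + (69 - 2*√34) = 46993 - 2*√34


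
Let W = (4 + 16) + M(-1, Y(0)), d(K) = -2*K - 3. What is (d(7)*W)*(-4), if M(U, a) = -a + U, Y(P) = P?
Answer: 1292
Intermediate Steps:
M(U, a) = U - a
d(K) = -3 - 2*K
W = 19 (W = (4 + 16) + (-1 - 1*0) = 20 + (-1 + 0) = 20 - 1 = 19)
(d(7)*W)*(-4) = ((-3 - 2*7)*19)*(-4) = ((-3 - 14)*19)*(-4) = -17*19*(-4) = -323*(-4) = 1292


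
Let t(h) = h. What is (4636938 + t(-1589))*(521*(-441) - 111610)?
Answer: -1582373723479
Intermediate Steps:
(4636938 + t(-1589))*(521*(-441) - 111610) = (4636938 - 1589)*(521*(-441) - 111610) = 4635349*(-229761 - 111610) = 4635349*(-341371) = -1582373723479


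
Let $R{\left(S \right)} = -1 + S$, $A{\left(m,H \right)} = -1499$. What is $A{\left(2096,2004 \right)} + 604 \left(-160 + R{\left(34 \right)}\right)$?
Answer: $-78207$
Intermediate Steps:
$A{\left(2096,2004 \right)} + 604 \left(-160 + R{\left(34 \right)}\right) = -1499 + 604 \left(-160 + \left(-1 + 34\right)\right) = -1499 + 604 \left(-160 + 33\right) = -1499 + 604 \left(-127\right) = -1499 - 76708 = -78207$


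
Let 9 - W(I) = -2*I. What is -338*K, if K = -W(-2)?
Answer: 1690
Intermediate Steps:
W(I) = 9 + 2*I (W(I) = 9 - (-2)*I = 9 + 2*I)
K = -5 (K = -(9 + 2*(-2)) = -(9 - 4) = -1*5 = -5)
-338*K = -338*(-5) = 1690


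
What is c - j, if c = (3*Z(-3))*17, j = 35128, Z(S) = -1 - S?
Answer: -35026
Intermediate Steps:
c = 102 (c = (3*(-1 - 1*(-3)))*17 = (3*(-1 + 3))*17 = (3*2)*17 = 6*17 = 102)
c - j = 102 - 1*35128 = 102 - 35128 = -35026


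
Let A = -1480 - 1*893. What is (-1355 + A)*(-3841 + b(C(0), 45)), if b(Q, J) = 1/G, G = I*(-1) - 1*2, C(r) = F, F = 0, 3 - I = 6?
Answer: 14315520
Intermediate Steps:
I = -3 (I = 3 - 1*6 = 3 - 6 = -3)
C(r) = 0
A = -2373 (A = -1480 - 893 = -2373)
G = 1 (G = -3*(-1) - 1*2 = 3 - 2 = 1)
b(Q, J) = 1 (b(Q, J) = 1/1 = 1)
(-1355 + A)*(-3841 + b(C(0), 45)) = (-1355 - 2373)*(-3841 + 1) = -3728*(-3840) = 14315520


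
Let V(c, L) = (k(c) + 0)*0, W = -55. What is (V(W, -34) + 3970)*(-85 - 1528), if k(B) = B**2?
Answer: -6403610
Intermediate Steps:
V(c, L) = 0 (V(c, L) = (c**2 + 0)*0 = c**2*0 = 0)
(V(W, -34) + 3970)*(-85 - 1528) = (0 + 3970)*(-85 - 1528) = 3970*(-1613) = -6403610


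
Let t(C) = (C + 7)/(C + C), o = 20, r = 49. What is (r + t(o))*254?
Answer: 252349/20 ≈ 12617.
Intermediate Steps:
t(C) = (7 + C)/(2*C) (t(C) = (7 + C)/((2*C)) = (7 + C)*(1/(2*C)) = (7 + C)/(2*C))
(r + t(o))*254 = (49 + (½)*(7 + 20)/20)*254 = (49 + (½)*(1/20)*27)*254 = (49 + 27/40)*254 = (1987/40)*254 = 252349/20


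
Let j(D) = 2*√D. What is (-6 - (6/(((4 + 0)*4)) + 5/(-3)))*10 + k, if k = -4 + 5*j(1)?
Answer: -493/12 ≈ -41.083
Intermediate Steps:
k = 6 (k = -4 + 5*(2*√1) = -4 + 5*(2*1) = -4 + 5*2 = -4 + 10 = 6)
(-6 - (6/(((4 + 0)*4)) + 5/(-3)))*10 + k = (-6 - (6/(((4 + 0)*4)) + 5/(-3)))*10 + 6 = (-6 - (6/((4*4)) + 5*(-⅓)))*10 + 6 = (-6 - (6/16 - 5/3))*10 + 6 = (-6 - (6*(1/16) - 5/3))*10 + 6 = (-6 - (3/8 - 5/3))*10 + 6 = (-6 - 1*(-31/24))*10 + 6 = (-6 + 31/24)*10 + 6 = -113/24*10 + 6 = -565/12 + 6 = -493/12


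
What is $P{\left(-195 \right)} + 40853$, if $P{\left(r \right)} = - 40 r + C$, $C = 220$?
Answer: $48873$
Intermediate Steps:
$P{\left(r \right)} = 220 - 40 r$ ($P{\left(r \right)} = - 40 r + 220 = 220 - 40 r$)
$P{\left(-195 \right)} + 40853 = \left(220 - -7800\right) + 40853 = \left(220 + 7800\right) + 40853 = 8020 + 40853 = 48873$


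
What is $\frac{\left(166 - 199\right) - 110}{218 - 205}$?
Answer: $-11$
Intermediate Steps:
$\frac{\left(166 - 199\right) - 110}{218 - 205} = \frac{\left(166 - 199\right) - 110}{13} = \left(-33 - 110\right) \frac{1}{13} = \left(-143\right) \frac{1}{13} = -11$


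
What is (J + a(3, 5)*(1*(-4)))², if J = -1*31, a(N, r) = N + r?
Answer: 3969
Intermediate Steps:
J = -31
(J + a(3, 5)*(1*(-4)))² = (-31 + (3 + 5)*(1*(-4)))² = (-31 + 8*(-4))² = (-31 - 32)² = (-63)² = 3969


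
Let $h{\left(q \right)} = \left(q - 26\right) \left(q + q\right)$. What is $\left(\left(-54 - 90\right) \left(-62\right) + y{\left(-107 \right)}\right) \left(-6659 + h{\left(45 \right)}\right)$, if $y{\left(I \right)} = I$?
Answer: $-43655129$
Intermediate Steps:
$h{\left(q \right)} = 2 q \left(-26 + q\right)$ ($h{\left(q \right)} = \left(-26 + q\right) 2 q = 2 q \left(-26 + q\right)$)
$\left(\left(-54 - 90\right) \left(-62\right) + y{\left(-107 \right)}\right) \left(-6659 + h{\left(45 \right)}\right) = \left(\left(-54 - 90\right) \left(-62\right) - 107\right) \left(-6659 + 2 \cdot 45 \left(-26 + 45\right)\right) = \left(\left(-144\right) \left(-62\right) - 107\right) \left(-6659 + 2 \cdot 45 \cdot 19\right) = \left(8928 - 107\right) \left(-6659 + 1710\right) = 8821 \left(-4949\right) = -43655129$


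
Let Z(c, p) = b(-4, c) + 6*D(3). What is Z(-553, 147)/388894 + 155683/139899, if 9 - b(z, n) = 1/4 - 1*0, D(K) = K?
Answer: 242191707601/217623526824 ≈ 1.1129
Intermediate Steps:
b(z, n) = 35/4 (b(z, n) = 9 - (1/4 - 1*0) = 9 - (¼ + 0) = 9 - 1*¼ = 9 - ¼ = 35/4)
Z(c, p) = 107/4 (Z(c, p) = 35/4 + 6*3 = 35/4 + 18 = 107/4)
Z(-553, 147)/388894 + 155683/139899 = (107/4)/388894 + 155683/139899 = (107/4)*(1/388894) + 155683*(1/139899) = 107/1555576 + 155683/139899 = 242191707601/217623526824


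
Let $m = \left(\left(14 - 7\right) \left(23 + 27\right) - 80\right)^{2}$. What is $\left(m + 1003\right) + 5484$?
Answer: $79387$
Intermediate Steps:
$m = 72900$ ($m = \left(7 \cdot 50 - 80\right)^{2} = \left(350 - 80\right)^{2} = 270^{2} = 72900$)
$\left(m + 1003\right) + 5484 = \left(72900 + 1003\right) + 5484 = 73903 + 5484 = 79387$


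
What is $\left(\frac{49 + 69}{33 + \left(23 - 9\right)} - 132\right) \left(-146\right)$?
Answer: $\frac{888556}{47} \approx 18905.0$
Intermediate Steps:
$\left(\frac{49 + 69}{33 + \left(23 - 9\right)} - 132\right) \left(-146\right) = \left(\frac{118}{33 + \left(23 - 9\right)} - 132\right) \left(-146\right) = \left(\frac{118}{33 + 14} - 132\right) \left(-146\right) = \left(\frac{118}{47} - 132\right) \left(-146\right) = \left(- \frac{6086}{47}\right) \left(-146\right) = \frac{888556}{47}$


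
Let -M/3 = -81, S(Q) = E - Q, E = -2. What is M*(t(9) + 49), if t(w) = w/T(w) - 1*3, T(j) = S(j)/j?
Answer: 103275/11 ≈ 9388.6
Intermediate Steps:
S(Q) = -2 - Q
T(j) = (-2 - j)/j
M = 243 (M = -3*(-81) = 243)
t(w) = -3 + w²/(-2 - w) (t(w) = w/(((-2 - w)/w)) - 1*3 = w*(w/(-2 - w)) - 3 = w²/(-2 - w) - 3 = -3 + w²/(-2 - w))
M*(t(9) + 49) = 243*((-6 - 1*9² - 3*9)/(2 + 9) + 49) = 243*((-6 - 1*81 - 27)/11 + 49) = 243*((-6 - 81 - 27)/11 + 49) = 243*((1/11)*(-114) + 49) = 243*(-114/11 + 49) = 243*(425/11) = 103275/11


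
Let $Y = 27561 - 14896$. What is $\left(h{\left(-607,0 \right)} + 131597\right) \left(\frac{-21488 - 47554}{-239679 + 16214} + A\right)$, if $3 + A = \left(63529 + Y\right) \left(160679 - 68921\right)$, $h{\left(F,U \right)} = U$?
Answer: $\frac{12094036962820824807}{13145} \approx 9.2005 \cdot 10^{14}$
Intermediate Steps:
$Y = 12665$
$A = 6991409049$ ($A = -3 + \left(63529 + 12665\right) \left(160679 - 68921\right) = -3 + 76194 \cdot 91758 = -3 + 6991409052 = 6991409049$)
$\left(h{\left(-607,0 \right)} + 131597\right) \left(\frac{-21488 - 47554}{-239679 + 16214} + A\right) = \left(0 + 131597\right) \left(\frac{-21488 - 47554}{-239679 + 16214} + 6991409049\right) = 131597 \left(- \frac{69042}{-223465} + 6991409049\right) = 131597 \left(\left(-69042\right) \left(- \frac{1}{223465}\right) + 6991409049\right) = 131597 \left(\frac{69042}{223465} + 6991409049\right) = 131597 \cdot \frac{1562335223203827}{223465} = \frac{12094036962820824807}{13145}$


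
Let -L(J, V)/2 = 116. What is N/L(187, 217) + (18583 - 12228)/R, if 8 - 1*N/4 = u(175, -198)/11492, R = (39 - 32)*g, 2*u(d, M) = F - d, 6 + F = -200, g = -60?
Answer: -427452941/27994512 ≈ -15.269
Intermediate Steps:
F = -206 (F = -6 - 200 = -206)
L(J, V) = -232 (L(J, V) = -2*116 = -232)
u(d, M) = -103 - d/2 (u(d, M) = (-206 - d)/2 = -103 - d/2)
R = -420 (R = (39 - 32)*(-60) = 7*(-60) = -420)
N = 184253/5746 (N = 32 - 4*(-103 - ½*175)/11492 = 32 - 4*(-103 - 175/2)/11492 = 32 - (-762)/11492 = 32 - 4*(-381/22984) = 32 + 381/5746 = 184253/5746 ≈ 32.066)
N/L(187, 217) + (18583 - 12228)/R = (184253/5746)/(-232) + (18583 - 12228)/(-420) = (184253/5746)*(-1/232) + 6355*(-1/420) = -184253/1333072 - 1271/84 = -427452941/27994512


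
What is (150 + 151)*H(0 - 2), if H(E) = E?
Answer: -602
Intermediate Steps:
(150 + 151)*H(0 - 2) = (150 + 151)*(0 - 2) = 301*(-2) = -602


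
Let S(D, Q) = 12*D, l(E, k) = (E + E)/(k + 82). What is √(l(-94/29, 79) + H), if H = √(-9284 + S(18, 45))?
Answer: √(-877772 + 43599122*I*√2267)/4669 ≈ 6.8988 + 6.9017*I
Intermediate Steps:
l(E, k) = 2*E/(82 + k) (l(E, k) = (2*E)/(82 + k) = 2*E/(82 + k))
H = 2*I*√2267 (H = √(-9284 + 12*18) = √(-9284 + 216) = √(-9068) = 2*I*√2267 ≈ 95.226*I)
√(l(-94/29, 79) + H) = √(2*(-94/29)/(82 + 79) + 2*I*√2267) = √(2*(-94*1/29)/161 + 2*I*√2267) = √(2*(-94/29)*(1/161) + 2*I*√2267) = √(-188/4669 + 2*I*√2267)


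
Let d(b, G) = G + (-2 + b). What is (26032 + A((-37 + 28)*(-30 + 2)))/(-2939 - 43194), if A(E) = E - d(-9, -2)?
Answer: -26297/46133 ≈ -0.57003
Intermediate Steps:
d(b, G) = -2 + G + b
A(E) = 13 + E (A(E) = E - (-2 - 2 - 9) = E - 1*(-13) = E + 13 = 13 + E)
(26032 + A((-37 + 28)*(-30 + 2)))/(-2939 - 43194) = (26032 + (13 + (-37 + 28)*(-30 + 2)))/(-2939 - 43194) = (26032 + (13 - 9*(-28)))/(-46133) = (26032 + (13 + 252))*(-1/46133) = (26032 + 265)*(-1/46133) = 26297*(-1/46133) = -26297/46133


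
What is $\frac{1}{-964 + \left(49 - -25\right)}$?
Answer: $- \frac{1}{890} \approx -0.0011236$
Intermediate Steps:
$\frac{1}{-964 + \left(49 - -25\right)} = \frac{1}{-964 + \left(49 + 25\right)} = \frac{1}{-964 + 74} = \frac{1}{-890} = - \frac{1}{890}$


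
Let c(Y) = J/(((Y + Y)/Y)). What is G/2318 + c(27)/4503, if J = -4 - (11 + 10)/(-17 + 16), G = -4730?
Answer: -1119973/549366 ≈ -2.0387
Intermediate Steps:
J = 17 (J = -4 - 21/(-1) = -4 - 21*(-1) = -4 - 1*(-21) = -4 + 21 = 17)
c(Y) = 17/2 (c(Y) = 17/(((Y + Y)/Y)) = 17/(((2*Y)/Y)) = 17/2)
G/2318 + c(27)/4503 = -4730/2318 + (17/2)/4503 = -4730*1/2318 + (17/2)*(1/4503) = -2365/1159 + 17/9006 = -1119973/549366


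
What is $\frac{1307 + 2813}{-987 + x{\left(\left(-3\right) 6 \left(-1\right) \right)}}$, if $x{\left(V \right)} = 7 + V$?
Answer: $- \frac{2060}{481} \approx -4.2827$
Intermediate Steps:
$\frac{1307 + 2813}{-987 + x{\left(\left(-3\right) 6 \left(-1\right) \right)}} = \frac{1307 + 2813}{-987 + \left(7 + \left(-3\right) 6 \left(-1\right)\right)} = \frac{4120}{-987 + \left(7 - -18\right)} = \frac{4120}{-987 + \left(7 + 18\right)} = \frac{4120}{-987 + 25} = \frac{4120}{-962} = 4120 \left(- \frac{1}{962}\right) = - \frac{2060}{481}$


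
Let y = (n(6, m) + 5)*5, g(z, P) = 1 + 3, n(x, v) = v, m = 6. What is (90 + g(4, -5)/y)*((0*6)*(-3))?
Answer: 0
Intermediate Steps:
g(z, P) = 4
y = 55 (y = (6 + 5)*5 = 11*5 = 55)
(90 + g(4, -5)/y)*((0*6)*(-3)) = (90 + 4/55)*((0*6)*(-3)) = (90 + 4*(1/55))*(0*(-3)) = (90 + 4/55)*0 = (4954/55)*0 = 0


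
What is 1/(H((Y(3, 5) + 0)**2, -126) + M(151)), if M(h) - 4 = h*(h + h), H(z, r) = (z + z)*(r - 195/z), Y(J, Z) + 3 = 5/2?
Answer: 1/45153 ≈ 2.2147e-5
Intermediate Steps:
Y(J, Z) = -1/2 (Y(J, Z) = -3 + 5/2 = -1/2)
H(z, r) = 2*z*(r - 195/z) (H(z, r) = (2*z)*(r - 195/z) = 2*z*(r - 195/z))
M(h) = 4 + 2*h**2 (M(h) = 4 + h*(h + h) = 4 + h*(2*h) = 4 + 2*h**2)
1/(H((Y(3, 5) + 0)**2, -126) + M(151)) = 1/((-390 + 2*(-126)*(-1/2 + 0)**2) + (4 + 2*151**2)) = 1/((-390 + 2*(-126)*(-1/2)**2) + (4 + 2*22801)) = 1/((-390 + 2*(-126)*(1/4)) + (4 + 45602)) = 1/((-390 - 63) + 45606) = 1/(-453 + 45606) = 1/45153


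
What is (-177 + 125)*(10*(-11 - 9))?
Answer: 10400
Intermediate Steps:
(-177 + 125)*(10*(-11 - 9)) = -520*(-20) = -52*(-200) = 10400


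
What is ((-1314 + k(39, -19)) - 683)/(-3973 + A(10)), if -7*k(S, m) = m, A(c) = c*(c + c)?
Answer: 13960/26411 ≈ 0.52857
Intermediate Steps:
A(c) = 2*c² (A(c) = c*(2*c) = 2*c²)
k(S, m) = -m/7
((-1314 + k(39, -19)) - 683)/(-3973 + A(10)) = ((-1314 - ⅐*(-19)) - 683)/(-3973 + 2*10²) = ((-1314 + 19/7) - 683)/(-3973 + 2*100) = (-9179/7 - 683)/(-3973 + 200) = -13960/7/(-3773) = -13960/7*(-1/3773) = 13960/26411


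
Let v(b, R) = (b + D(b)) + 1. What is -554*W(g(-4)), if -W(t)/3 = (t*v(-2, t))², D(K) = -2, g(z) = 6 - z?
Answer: 1495800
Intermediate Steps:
v(b, R) = -1 + b (v(b, R) = (b - 2) + 1 = (-2 + b) + 1 = -1 + b)
W(t) = -27*t² (W(t) = -3*t²*(-1 - 2)² = -3*9*t² = -27*t²)
-554*W(g(-4)) = -(-14958)*(6 - 1*(-4))² = -(-14958)*(6 + 4)² = -(-14958)*10² = -(-14958)*100 = -554*(-2700) = 1495800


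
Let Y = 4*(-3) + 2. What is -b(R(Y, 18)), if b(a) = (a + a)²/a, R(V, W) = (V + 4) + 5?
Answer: 4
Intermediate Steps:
Y = -10 (Y = -12 + 2 = -10)
R(V, W) = 9 + V (R(V, W) = (4 + V) + 5 = 9 + V)
b(a) = 4*a (b(a) = (2*a)²/a = (4*a²)/a = 4*a)
-b(R(Y, 18)) = -4*(9 - 10) = -4*(-1) = -1*(-4) = 4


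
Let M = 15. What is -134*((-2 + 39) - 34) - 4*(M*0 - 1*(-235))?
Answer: -1342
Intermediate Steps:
-134*((-2 + 39) - 34) - 4*(M*0 - 1*(-235)) = -134*((-2 + 39) - 34) - 4*(15*0 - 1*(-235)) = -134*(37 - 34) - 4*(0 + 235) = -134*3 - 4*235 = -402 - 1*940 = -402 - 940 = -1342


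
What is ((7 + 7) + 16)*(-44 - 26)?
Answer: -2100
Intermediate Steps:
((7 + 7) + 16)*(-44 - 26) = (14 + 16)*(-70) = 30*(-70) = -2100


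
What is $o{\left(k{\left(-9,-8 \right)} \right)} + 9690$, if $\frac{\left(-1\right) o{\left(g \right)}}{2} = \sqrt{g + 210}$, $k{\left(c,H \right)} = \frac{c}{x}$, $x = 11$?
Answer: $9690 - \frac{2 \sqrt{25311}}{11} \approx 9661.1$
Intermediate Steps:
$k{\left(c,H \right)} = \frac{c}{11}$
$o{\left(g \right)} = - 2 \sqrt{210 + g}$ ($o{\left(g \right)} = - 2 \sqrt{g + 210} = - 2 \sqrt{210 + g}$)
$o{\left(k{\left(-9,-8 \right)} \right)} + 9690 = - 2 \sqrt{210 + \frac{1}{11} \left(-9\right)} + 9690 = - 2 \sqrt{210 - \frac{9}{11}} + 9690 = - 2 \sqrt{\frac{2301}{11}} + 9690 = - 2 \frac{\sqrt{25311}}{11} + 9690 = - \frac{2 \sqrt{25311}}{11} + 9690 = 9690 - \frac{2 \sqrt{25311}}{11}$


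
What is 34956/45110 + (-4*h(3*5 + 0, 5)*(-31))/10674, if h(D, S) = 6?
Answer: 33890182/40125345 ≈ 0.84461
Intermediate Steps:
34956/45110 + (-4*h(3*5 + 0, 5)*(-31))/10674 = 34956/45110 + (-4*6*(-31))/10674 = 34956*(1/45110) - 24*(-31)*(1/10674) = 17478/22555 + 744*(1/10674) = 17478/22555 + 124/1779 = 33890182/40125345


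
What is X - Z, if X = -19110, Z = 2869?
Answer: -21979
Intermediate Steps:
X - Z = -19110 - 1*2869 = -19110 - 2869 = -21979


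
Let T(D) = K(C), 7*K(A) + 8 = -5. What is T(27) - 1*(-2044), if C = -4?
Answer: 14295/7 ≈ 2042.1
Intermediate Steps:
K(A) = -13/7 (K(A) = -8/7 + (1/7)*(-5) = -8/7 - 5/7 = -13/7)
T(D) = -13/7
T(27) - 1*(-2044) = -13/7 - 1*(-2044) = -13/7 + 2044 = 14295/7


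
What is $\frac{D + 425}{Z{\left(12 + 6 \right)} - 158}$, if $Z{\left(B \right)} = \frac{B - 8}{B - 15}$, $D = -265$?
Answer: $- \frac{30}{29} \approx -1.0345$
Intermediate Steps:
$Z{\left(B \right)} = \frac{-8 + B}{-15 + B}$
$\frac{D + 425}{Z{\left(12 + 6 \right)} - 158} = \frac{-265 + 425}{\frac{-8 + \left(12 + 6\right)}{-15 + \left(12 + 6\right)} - 158} = \frac{160}{\frac{-8 + 18}{-15 + 18} - 158} = \frac{160}{\frac{1}{3} \cdot 10 - 158} = \frac{160}{\frac{10}{3} - 158} = \frac{160}{- \frac{464}{3}} = 160 \left(- \frac{3}{464}\right) = - \frac{30}{29}$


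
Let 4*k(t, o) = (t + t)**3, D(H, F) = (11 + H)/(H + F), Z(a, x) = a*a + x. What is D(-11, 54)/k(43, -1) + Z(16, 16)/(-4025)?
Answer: -272/4025 ≈ -0.067578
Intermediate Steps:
Z(a, x) = x + a**2 (Z(a, x) = a**2 + x = x + a**2)
D(H, F) = (11 + H)/(F + H)
k(t, o) = 2*t**3 (k(t, o) = (t + t)**3/4 = (2*t)**3/4 = (8*t**3)/4 = 2*t**3)
D(-11, 54)/k(43, -1) + Z(16, 16)/(-4025) = ((11 - 11)/(54 - 11))/((2*43**3)) + (16 + 16**2)/(-4025) = (0/43)/((2*79507)) + (16 + 256)*(-1/4025) = ((1/43)*0)/159014 + 272*(-1/4025) = 0*(1/159014) - 272/4025 = 0 - 272/4025 = -272/4025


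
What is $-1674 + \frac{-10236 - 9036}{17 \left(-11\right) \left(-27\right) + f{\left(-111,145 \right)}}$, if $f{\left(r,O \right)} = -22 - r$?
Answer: $- \frac{4310142}{2569} \approx -1677.8$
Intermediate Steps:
$-1674 + \frac{-10236 - 9036}{17 \left(-11\right) \left(-27\right) + f{\left(-111,145 \right)}} = -1674 + \frac{-10236 - 9036}{17 \left(-11\right) \left(-27\right) - -89} = -1674 - \frac{19272}{\left(-187\right) \left(-27\right) + \left(-22 + 111\right)} = -1674 - \frac{19272}{5049 + 89} = -1674 - \frac{19272}{5138} = -1674 - \frac{9636}{2569} = - \frac{4310142}{2569}$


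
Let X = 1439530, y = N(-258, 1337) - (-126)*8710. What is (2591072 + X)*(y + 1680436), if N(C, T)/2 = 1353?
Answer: 11207499982404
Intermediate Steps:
N(C, T) = 2706 (N(C, T) = 2*1353 = 2706)
y = 1100166 (y = 2706 - (-126)*8710 = 2706 - 1*(-1097460) = 2706 + 1097460 = 1100166)
(2591072 + X)*(y + 1680436) = (2591072 + 1439530)*(1100166 + 1680436) = 4030602*2780602 = 11207499982404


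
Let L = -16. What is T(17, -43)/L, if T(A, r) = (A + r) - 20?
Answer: 23/8 ≈ 2.8750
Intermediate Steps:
T(A, r) = -20 + A + r
T(17, -43)/L = (-20 + 17 - 43)/(-16) = -1/16*(-46) = 23/8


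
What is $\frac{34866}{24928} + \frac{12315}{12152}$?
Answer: $\frac{45667497}{18932816} \approx 2.4121$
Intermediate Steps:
$\frac{34866}{24928} + \frac{12315}{12152} = 34866 \cdot \frac{1}{24928} + 12315 \cdot \frac{1}{12152} = \frac{17433}{12464} + \frac{12315}{12152} = \frac{45667497}{18932816}$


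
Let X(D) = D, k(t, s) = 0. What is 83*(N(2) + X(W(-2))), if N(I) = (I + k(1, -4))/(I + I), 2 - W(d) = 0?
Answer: 415/2 ≈ 207.50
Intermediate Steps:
W(d) = 2 (W(d) = 2 - 1*0 = 2 + 0 = 2)
N(I) = 1/2 (N(I) = (I + 0)/(I + I) = I/((2*I)) = I*(1/(2*I)) = 1/2)
83*(N(2) + X(W(-2))) = 83*(1/2 + 2) = 83*(5/2) = 415/2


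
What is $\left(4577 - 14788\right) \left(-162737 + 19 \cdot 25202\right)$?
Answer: $-3227707311$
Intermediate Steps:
$\left(4577 - 14788\right) \left(-162737 + 19 \cdot 25202\right) = - 10211 \left(-162737 + 478838\right) = \left(-10211\right) 316101 = -3227707311$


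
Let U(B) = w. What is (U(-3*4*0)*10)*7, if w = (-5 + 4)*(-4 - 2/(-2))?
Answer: 210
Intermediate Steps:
w = 3 (w = -(-4 - 2*(-½)) = -(-4 + 1) = -1*(-3) = 3)
U(B) = 3
(U(-3*4*0)*10)*7 = (3*10)*7 = 30*7 = 210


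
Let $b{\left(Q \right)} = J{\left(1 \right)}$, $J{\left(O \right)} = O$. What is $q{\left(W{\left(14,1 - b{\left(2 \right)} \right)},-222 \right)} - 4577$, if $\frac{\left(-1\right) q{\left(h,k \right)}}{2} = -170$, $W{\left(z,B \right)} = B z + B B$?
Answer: $-4237$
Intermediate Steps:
$b{\left(Q \right)} = 1$
$W{\left(z,B \right)} = B^{2} + B z$ ($W{\left(z,B \right)} = B z + B^{2} = B^{2} + B z$)
$q{\left(h,k \right)} = 340$ ($q{\left(h,k \right)} = \left(-2\right) \left(-170\right) = 340$)
$q{\left(W{\left(14,1 - b{\left(2 \right)} \right)},-222 \right)} - 4577 = 340 - 4577 = -4237$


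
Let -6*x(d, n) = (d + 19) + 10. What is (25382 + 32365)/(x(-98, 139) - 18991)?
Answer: -38498/12653 ≈ -3.0426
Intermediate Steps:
x(d, n) = -29/6 - d/6 (x(d, n) = -((d + 19) + 10)/6 = -((19 + d) + 10)/6 = -(29 + d)/6 = -29/6 - d/6)
(25382 + 32365)/(x(-98, 139) - 18991) = (25382 + 32365)/((-29/6 - ⅙*(-98)) - 18991) = 57747/((-29/6 + 49/3) - 18991) = 57747/(23/2 - 18991) = 57747/(-37959/2) = 57747*(-2/37959) = -38498/12653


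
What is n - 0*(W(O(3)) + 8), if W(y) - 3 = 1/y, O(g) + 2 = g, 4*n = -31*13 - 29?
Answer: -108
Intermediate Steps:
n = -108 (n = (-31*13 - 29)/4 = (-403 - 29)/4 = (¼)*(-432) = -108)
O(g) = -2 + g
W(y) = 3 + 1/y
n - 0*(W(O(3)) + 8) = -108 - 0*((3 + 1/(-2 + 3)) + 8) = -108 - 0*((3 + 1/1) + 8) = -108 - 0*((3 + 1) + 8) = -108 - 0*(4 + 8) = -108 - 0*12 = -108 - 1*0 = -108 + 0 = -108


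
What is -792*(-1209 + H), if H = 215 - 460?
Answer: 1151568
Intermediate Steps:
H = -245
-792*(-1209 + H) = -792*(-1209 - 245) = -792*(-1454) = 1151568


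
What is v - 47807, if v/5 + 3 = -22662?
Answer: -161132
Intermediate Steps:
v = -113325 (v = -15 + 5*(-22662) = -15 - 113310 = -113325)
v - 47807 = -113325 - 47807 = -161132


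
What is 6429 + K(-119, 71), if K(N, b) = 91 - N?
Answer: 6639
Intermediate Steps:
6429 + K(-119, 71) = 6429 + (91 - 1*(-119)) = 6429 + (91 + 119) = 6429 + 210 = 6639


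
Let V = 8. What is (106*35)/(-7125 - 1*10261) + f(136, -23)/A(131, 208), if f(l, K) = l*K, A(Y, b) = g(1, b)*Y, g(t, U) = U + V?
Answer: -9960098/30747141 ≈ -0.32394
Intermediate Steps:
g(t, U) = 8 + U (g(t, U) = U + 8 = 8 + U)
A(Y, b) = Y*(8 + b) (A(Y, b) = (8 + b)*Y = Y*(8 + b))
f(l, K) = K*l
(106*35)/(-7125 - 1*10261) + f(136, -23)/A(131, 208) = (106*35)/(-7125 - 1*10261) + (-23*136)/((131*(8 + 208))) = 3710/(-7125 - 10261) - 3128/(131*216) = 3710/(-17386) - 3128/28296 = 3710*(-1/17386) - 3128*1/28296 = -1855/8693 - 391/3537 = -9960098/30747141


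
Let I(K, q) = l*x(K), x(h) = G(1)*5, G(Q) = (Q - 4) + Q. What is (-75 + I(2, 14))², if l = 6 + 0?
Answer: 18225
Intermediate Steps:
G(Q) = -4 + 2*Q (G(Q) = (-4 + Q) + Q = -4 + 2*Q)
x(h) = -10 (x(h) = (-4 + 2*1)*5 = (-4 + 2)*5 = -2*5 = -10)
l = 6
I(K, q) = -60 (I(K, q) = 6*(-10) = -60)
(-75 + I(2, 14))² = (-75 - 60)² = (-135)² = 18225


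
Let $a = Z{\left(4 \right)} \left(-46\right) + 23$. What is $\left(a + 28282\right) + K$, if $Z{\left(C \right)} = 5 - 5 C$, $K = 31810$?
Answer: $60805$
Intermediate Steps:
$a = 713$ ($a = \left(5 - 20\right) \left(-46\right) + 23 = \left(-15\right) \left(-46\right) + 23 = 690 + 23 = 713$)
$\left(a + 28282\right) + K = \left(713 + 28282\right) + 31810 = 28995 + 31810 = 60805$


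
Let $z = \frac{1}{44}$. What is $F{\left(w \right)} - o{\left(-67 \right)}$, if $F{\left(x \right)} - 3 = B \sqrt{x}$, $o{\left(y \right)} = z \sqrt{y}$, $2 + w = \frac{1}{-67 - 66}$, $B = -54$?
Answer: $3 - \frac{54 i \sqrt{35511}}{133} - \frac{i \sqrt{67}}{44} \approx 3.0 - 76.697 i$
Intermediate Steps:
$z = \frac{1}{44} \approx 0.022727$
$w = - \frac{267}{133}$ ($w = -2 + \frac{1}{-67 - 66} = -2 + \frac{1}{-133} = -2 - \frac{1}{133} = - \frac{267}{133} \approx -2.0075$)
$o{\left(y \right)} = \frac{\sqrt{y}}{44}$
$F{\left(x \right)} = 3 - 54 \sqrt{x}$
$F{\left(w \right)} - o{\left(-67 \right)} = \left(3 - 54 \sqrt{- \frac{267}{133}}\right) - \frac{\sqrt{-67}}{44} = \left(3 - 54 \frac{i \sqrt{35511}}{133}\right) - \frac{i \sqrt{67}}{44} = \left(3 - \frac{54 i \sqrt{35511}}{133}\right) - \frac{i \sqrt{67}}{44} = 3 - \frac{54 i \sqrt{35511}}{133} - \frac{i \sqrt{67}}{44}$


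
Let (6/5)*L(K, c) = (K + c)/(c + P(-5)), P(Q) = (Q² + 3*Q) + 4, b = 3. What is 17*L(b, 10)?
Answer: 1105/144 ≈ 7.6736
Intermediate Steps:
P(Q) = 4 + Q² + 3*Q
L(K, c) = 5*(K + c)/(6*(14 + c)) (L(K, c) = 5*((K + c)/(c + (4 + (-5)² + 3*(-5))))/6 = 5*((K + c)/(c + (4 + 25 - 15)))/6 = 5*((K + c)/(c + 14))/6 = 5*((K + c)/(14 + c))/6 = 5*(K + c)/(6*(14 + c)))
17*L(b, 10) = 17*(5*(3 + 10)/(6*(14 + 10))) = 17*((⅚)*13/24) = 17*((⅚)*(1/24)*13) = 17*(65/144) = 1105/144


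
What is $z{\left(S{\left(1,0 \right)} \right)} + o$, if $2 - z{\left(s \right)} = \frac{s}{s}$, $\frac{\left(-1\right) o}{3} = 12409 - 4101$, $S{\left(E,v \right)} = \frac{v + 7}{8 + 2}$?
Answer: $-24923$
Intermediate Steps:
$S{\left(E,v \right)} = \frac{7}{10} + \frac{v}{10}$ ($S{\left(E,v \right)} = \frac{7 + v}{10} = \left(7 + v\right) \frac{1}{10} = \frac{7}{10} + \frac{v}{10}$)
$o = -24924$ ($o = - 3 \left(12409 - 4101\right) = \left(-3\right) 8308 = -24924$)
$z{\left(s \right)} = 1$ ($z{\left(s \right)} = 2 - \frac{s}{s} = 2 - 1 = 1$)
$z{\left(S{\left(1,0 \right)} \right)} + o = 1 - 24924 = -24923$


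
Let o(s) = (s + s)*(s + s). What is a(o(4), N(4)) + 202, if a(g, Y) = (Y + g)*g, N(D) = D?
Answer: 4554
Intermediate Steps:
o(s) = 4*s**2 (o(s) = (2*s)*(2*s) = 4*s**2)
a(g, Y) = g*(Y + g)
a(o(4), N(4)) + 202 = (4*4**2)*(4 + 4*4**2) + 202 = (4*16)*(4 + 4*16) + 202 = 64*(4 + 64) + 202 = 64*68 + 202 = 4352 + 202 = 4554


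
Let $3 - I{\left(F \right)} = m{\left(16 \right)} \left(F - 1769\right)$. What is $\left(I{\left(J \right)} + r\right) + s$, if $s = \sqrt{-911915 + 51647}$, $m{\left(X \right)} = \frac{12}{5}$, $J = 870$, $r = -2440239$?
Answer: $- \frac{12190392}{5} + 2 i \sqrt{215067} \approx -2.4381 \cdot 10^{6} + 927.51 i$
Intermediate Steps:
$m{\left(X \right)} = \frac{12}{5}$ ($m{\left(X \right)} = 12 \cdot \frac{1}{5} = \frac{12}{5}$)
$I{\left(F \right)} = \frac{21243}{5} - \frac{12 F}{5}$ ($I{\left(F \right)} = 3 - \frac{12 \left(F - 1769\right)}{5} = 3 - \frac{12 \left(-1769 + F\right)}{5} = 3 - \left(- \frac{21228}{5} + \frac{12 F}{5}\right) = \frac{21243}{5} - \frac{12 F}{5}$)
$s = 2 i \sqrt{215067}$ ($s = \sqrt{-860268} = 2 i \sqrt{215067} \approx 927.51 i$)
$\left(I{\left(J \right)} + r\right) + s = \left(\left(\frac{21243}{5} - 2088\right) - 2440239\right) + 2 i \sqrt{215067} = \left(\frac{10803}{5} - 2440239\right) + 2 i \sqrt{215067} = - \frac{12190392}{5} + 2 i \sqrt{215067}$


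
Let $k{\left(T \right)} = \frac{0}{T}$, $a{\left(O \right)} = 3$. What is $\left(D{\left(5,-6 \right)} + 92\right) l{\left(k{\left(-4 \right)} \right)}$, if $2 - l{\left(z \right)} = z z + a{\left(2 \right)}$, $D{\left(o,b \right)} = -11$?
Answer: $-81$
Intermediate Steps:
$k{\left(T \right)} = 0$
$l{\left(z \right)} = -1 - z^{2}$ ($l{\left(z \right)} = 2 - \left(z z + 3\right) = 2 - \left(z^{2} + 3\right) = 2 - \left(3 + z^{2}\right) = -1 - z^{2}$)
$\left(D{\left(5,-6 \right)} + 92\right) l{\left(k{\left(-4 \right)} \right)} = \left(-11 + 92\right) \left(-1 - 0^{2}\right) = 81 \left(-1 - 0\right) = 81 \left(-1 + 0\right) = 81 \left(-1\right) = -81$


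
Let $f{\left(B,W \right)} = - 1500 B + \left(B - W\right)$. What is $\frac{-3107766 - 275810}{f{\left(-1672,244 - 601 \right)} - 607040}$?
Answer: $- \frac{3383576}{1899645} \approx -1.7812$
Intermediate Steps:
$f{\left(B,W \right)} = - W - 1499 B$
$\frac{-3107766 - 275810}{f{\left(-1672,244 - 601 \right)} - 607040} = \frac{-3107766 - 275810}{\left(- (244 - 601) - -2506328\right) - 607040} = - \frac{3383576}{\left(\left(-1\right) \left(-357\right) + 2506328\right) - 607040} = - \frac{3383576}{\left(357 + 2506328\right) - 607040} = - \frac{3383576}{2506685 - 607040} = - \frac{3383576}{1899645}$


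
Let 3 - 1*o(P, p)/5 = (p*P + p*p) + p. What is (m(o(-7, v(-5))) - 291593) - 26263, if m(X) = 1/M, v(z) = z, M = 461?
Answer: -146531615/461 ≈ -3.1786e+5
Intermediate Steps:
o(P, p) = 15 - 5*p - 5*p**2 - 5*P*p (o(P, p) = 15 - 5*((p*P + p*p) + p) = 15 - 5*((P*p + p**2) + p) = 15 - 5*((p**2 + P*p) + p) = 15 - 5*(p + p**2 + P*p) = 15 + (-5*p - 5*p**2 - 5*P*p) = 15 - 5*p - 5*p**2 - 5*P*p)
m(X) = 1/461
(m(o(-7, v(-5))) - 291593) - 26263 = (1/461 - 291593) - 26263 = -134424372/461 - 26263 = -146531615/461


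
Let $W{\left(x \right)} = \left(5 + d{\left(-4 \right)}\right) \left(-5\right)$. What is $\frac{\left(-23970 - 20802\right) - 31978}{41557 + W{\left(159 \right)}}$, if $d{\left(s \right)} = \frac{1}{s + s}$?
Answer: $- \frac{614000}{332261} \approx -1.8479$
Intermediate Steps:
$d{\left(s \right)} = \frac{1}{2 s}$
$W{\left(x \right)} = - \frac{195}{8}$ ($W{\left(x \right)} = \left(5 + \frac{1}{2 \left(-4\right)}\right) \left(-5\right) = \left(5 + \frac{1}{2} \left(- \frac{1}{4}\right)\right) \left(-5\right) = \left(5 - \frac{1}{8}\right) \left(-5\right) = \frac{39}{8} \left(-5\right) = - \frac{195}{8}$)
$\frac{\left(-23970 - 20802\right) - 31978}{41557 + W{\left(159 \right)}} = \frac{\left(-23970 - 20802\right) - 31978}{41557 - \frac{195}{8}} = \frac{-44772 - 31978}{\frac{332261}{8}} = \left(-76750\right) \frac{8}{332261} = - \frac{614000}{332261}$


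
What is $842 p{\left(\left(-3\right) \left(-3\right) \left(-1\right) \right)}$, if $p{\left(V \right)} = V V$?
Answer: $68202$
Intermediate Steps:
$p{\left(V \right)} = V^{2}$
$842 p{\left(\left(-3\right) \left(-3\right) \left(-1\right) \right)} = 842 \left(\left(-3\right) \left(-3\right) \left(-1\right)\right)^{2} = 842 \left(9 \left(-1\right)\right)^{2} = 842 \left(-9\right)^{2} = 842 \cdot 81 = 68202$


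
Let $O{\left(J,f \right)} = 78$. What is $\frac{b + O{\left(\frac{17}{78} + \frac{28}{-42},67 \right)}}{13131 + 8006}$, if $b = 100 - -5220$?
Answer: $\frac{5398}{21137} \approx 0.25538$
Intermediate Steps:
$b = 5320$ ($b = 100 + 5220 = 5320$)
$\frac{b + O{\left(\frac{17}{78} + \frac{28}{-42},67 \right)}}{13131 + 8006} = \frac{5320 + 78}{13131 + 8006} = \frac{5398}{21137}$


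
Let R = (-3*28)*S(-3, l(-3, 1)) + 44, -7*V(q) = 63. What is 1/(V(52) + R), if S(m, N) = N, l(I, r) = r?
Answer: -1/49 ≈ -0.020408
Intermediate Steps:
V(q) = -9 (V(q) = -1/7*63 = -9)
R = -40 (R = -3*28*1 + 44 = -84*1 + 44 = -84 + 44 = -40)
1/(V(52) + R) = 1/(-9 - 40) = 1/(-49) = -1/49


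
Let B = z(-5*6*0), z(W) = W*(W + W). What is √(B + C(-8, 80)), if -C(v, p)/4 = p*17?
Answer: 8*I*√85 ≈ 73.756*I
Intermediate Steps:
C(v, p) = -68*p (C(v, p) = -4*p*17 = -68*p)
z(W) = 2*W² (z(W) = W*(2*W) = 2*W²)
B = 0 (B = 2*(-5*6*0)² = 2*(-30*0)² = 2*0² = 2*0 = 0)
√(B + C(-8, 80)) = √(0 - 68*80) = √(0 - 5440) = √(-5440) = 8*I*√85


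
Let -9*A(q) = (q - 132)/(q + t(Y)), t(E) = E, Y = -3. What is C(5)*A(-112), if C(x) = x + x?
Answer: -488/207 ≈ -2.3575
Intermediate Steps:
C(x) = 2*x
A(q) = -(-132 + q)/(9*(-3 + q)) (A(q) = -(q - 132)/(9*(q - 3)) = -(-132 + q)/(9*(-3 + q)))
C(5)*A(-112) = (2*5)*((132 - 1*(-112))/(9*(-3 - 112))) = 10*((⅑)*(132 + 112)/(-115)) = 10*((⅑)*(-1/115)*244) = 10*(-244/1035) = -488/207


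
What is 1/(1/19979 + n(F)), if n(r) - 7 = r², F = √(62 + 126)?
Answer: 19979/3895906 ≈ 0.0051282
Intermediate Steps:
F = 2*√47 (F = √188 = 2*√47 ≈ 13.711)
n(r) = 7 + r²
1/(1/19979 + n(F)) = 1/(1/19979 + (7 + (2*√47)²)) = 1/(1/19979 + (7 + 188)) = 1/(1/19979 + 195) = 1/(3895906/19979) = 19979/3895906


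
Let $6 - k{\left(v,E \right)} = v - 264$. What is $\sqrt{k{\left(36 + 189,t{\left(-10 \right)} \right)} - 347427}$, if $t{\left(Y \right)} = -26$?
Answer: $3 i \sqrt{38598} \approx 589.39 i$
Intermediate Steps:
$k{\left(v,E \right)} = 270 - v$ ($k{\left(v,E \right)} = 6 - \left(v - 264\right) = 6 - \left(-264 + v\right) = 270 - v$)
$\sqrt{k{\left(36 + 189,t{\left(-10 \right)} \right)} - 347427} = \sqrt{\left(270 - \left(36 + 189\right)\right) - 347427} = \sqrt{\left(270 - 225\right) - 347427} = \sqrt{45 - 347427} = \sqrt{-347382} = 3 i \sqrt{38598}$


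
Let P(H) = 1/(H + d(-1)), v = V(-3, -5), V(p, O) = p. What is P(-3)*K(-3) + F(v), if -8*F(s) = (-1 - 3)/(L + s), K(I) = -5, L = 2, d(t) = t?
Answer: ¾ ≈ 0.75000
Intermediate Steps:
v = -3
P(H) = 1/(-1 + H) (P(H) = 1/(H - 1) = 1/(-1 + H))
F(s) = 1/(2*(2 + s)) (F(s) = -(-1 - 3)/(8*(2 + s)) = -(-1)/(2*(2 + s)) = 1/(2*(2 + s)))
P(-3)*K(-3) + F(v) = -5/(-1 - 3) + 1/(2*(2 - 3)) = -5/(-4) + (½)/(-1) = -¼*(-5) + (½)*(-1) = 5/4 - ½ = ¾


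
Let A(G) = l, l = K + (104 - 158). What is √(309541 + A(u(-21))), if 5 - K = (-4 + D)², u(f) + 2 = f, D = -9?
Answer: √309323 ≈ 556.17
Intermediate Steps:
u(f) = -2 + f
K = -164 (K = 5 - (-4 - 9)² = 5 - 1*(-13)² = 5 - 1*169 = 5 - 169 = -164)
l = -218 (l = -164 + (104 - 158) = -164 - 54 = -218)
A(G) = -218
√(309541 + A(u(-21))) = √(309541 - 218) = √309323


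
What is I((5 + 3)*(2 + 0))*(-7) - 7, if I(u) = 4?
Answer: -35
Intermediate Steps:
I((5 + 3)*(2 + 0))*(-7) - 7 = 4*(-7) - 7 = -28 - 7 = -35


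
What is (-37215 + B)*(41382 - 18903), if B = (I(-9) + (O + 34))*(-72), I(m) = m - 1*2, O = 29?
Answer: -920717361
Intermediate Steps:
I(m) = -2 + m (I(m) = m - 2 = -2 + m)
B = -3744 (B = ((-2 - 9) + (29 + 34))*(-72) = (-11 + 63)*(-72) = 52*(-72) = -3744)
(-37215 + B)*(41382 - 18903) = (-37215 - 3744)*(41382 - 18903) = -40959*22479 = -920717361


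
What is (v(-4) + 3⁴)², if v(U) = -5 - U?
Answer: 6400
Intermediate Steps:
(v(-4) + 3⁴)² = ((-5 - 1*(-4)) + 3⁴)² = ((-5 + 4) + 81)² = (-1 + 81)² = 80² = 6400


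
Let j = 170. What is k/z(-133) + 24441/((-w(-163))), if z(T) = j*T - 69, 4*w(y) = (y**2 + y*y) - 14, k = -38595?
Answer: -13905748/100399933 ≈ -0.13850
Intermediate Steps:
w(y) = -7/2 + y**2/2 (w(y) = ((y**2 + y*y) - 14)/4 = ((y**2 + y**2) - 14)/4 = (2*y**2 - 14)/4 = (-14 + 2*y**2)/4 = -7/2 + y**2/2)
z(T) = -69 + 170*T (z(T) = 170*T - 69 = -69 + 170*T)
k/z(-133) + 24441/((-w(-163))) = -38595/(-69 + 170*(-133)) + 24441/((-(-7/2 + (1/2)*(-163)**2))) = -38595/(-69 - 22610) + 24441/((-(-7/2 + (1/2)*26569))) = -38595/(-22679) + 24441/((-(-7/2 + 26569/2))) = -38595*(-1/22679) + 24441/((-1*13281)) = 38595/22679 + 24441/(-13281) = 38595/22679 + 24441*(-1/13281) = 38595/22679 - 8147/4427 = -13905748/100399933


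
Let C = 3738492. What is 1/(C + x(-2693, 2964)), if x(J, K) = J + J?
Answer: 1/3733106 ≈ 2.6787e-7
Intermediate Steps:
x(J, K) = 2*J
1/(C + x(-2693, 2964)) = 1/(3738492 + 2*(-2693)) = 1/(3738492 - 5386) = 1/3733106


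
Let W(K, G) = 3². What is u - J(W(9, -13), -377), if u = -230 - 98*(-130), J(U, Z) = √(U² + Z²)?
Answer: 12510 - √142210 ≈ 12133.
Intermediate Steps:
W(K, G) = 9
u = 12510 (u = -230 + 12740 = 12510)
u - J(W(9, -13), -377) = 12510 - √(9² + (-377)²) = 12510 - √(81 + 142129) = 12510 - √142210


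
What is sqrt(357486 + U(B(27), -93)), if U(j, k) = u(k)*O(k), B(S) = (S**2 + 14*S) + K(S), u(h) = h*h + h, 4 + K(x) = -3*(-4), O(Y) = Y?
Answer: I*sqrt(438222) ≈ 661.98*I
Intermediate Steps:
K(x) = 8 (K(x) = -4 - 3*(-4) = -4 + 12 = 8)
u(h) = h + h**2 (u(h) = h**2 + h = h + h**2)
B(S) = 8 + S**2 + 14*S (B(S) = (S**2 + 14*S) + 8 = 8 + S**2 + 14*S)
U(j, k) = k**2*(1 + k) (U(j, k) = (k*(1 + k))*k = k**2*(1 + k))
sqrt(357486 + U(B(27), -93)) = sqrt(357486 + (-93)**2*(1 - 93)) = sqrt(357486 + 8649*(-92)) = sqrt(357486 - 795708) = sqrt(-438222) = I*sqrt(438222)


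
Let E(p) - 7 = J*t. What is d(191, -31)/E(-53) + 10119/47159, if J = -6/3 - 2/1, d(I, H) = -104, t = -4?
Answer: -4671799/1084657 ≈ -4.3072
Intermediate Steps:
J = -4 (J = -6*⅓ - 2*1 = -2 - 2 = -4)
E(p) = 23 (E(p) = 7 - 4*(-4) = 7 + 16 = 23)
d(191, -31)/E(-53) + 10119/47159 = -104/23 + 10119/47159 = -4671799/1084657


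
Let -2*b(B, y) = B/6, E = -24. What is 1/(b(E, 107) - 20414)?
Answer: -1/20412 ≈ -4.8991e-5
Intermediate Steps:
b(B, y) = -B/12 (b(B, y) = -B/(2*6) = -B/12)
1/(b(E, 107) - 20414) = 1/(-1/12*(-24) - 20414) = 1/(2 - 20414) = 1/(-20412) = -1/20412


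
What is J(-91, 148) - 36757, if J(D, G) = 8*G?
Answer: -35573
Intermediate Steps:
J(-91, 148) - 36757 = 8*148 - 36757 = 1184 - 36757 = -35573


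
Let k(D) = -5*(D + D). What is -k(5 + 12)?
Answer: 170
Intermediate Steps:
k(D) = -10*D
-k(5 + 12) = -(-10)*(5 + 12) = -(-10)*17 = -1*(-170) = 170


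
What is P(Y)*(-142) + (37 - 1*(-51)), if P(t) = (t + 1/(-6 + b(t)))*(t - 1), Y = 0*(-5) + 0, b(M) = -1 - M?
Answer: 474/7 ≈ 67.714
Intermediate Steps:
Y = 0 (Y = 0 + 0 = 0)
P(t) = (-1 + t)*(t + 1/(-7 - t)) (P(t) = (t + 1/(-6 + (-1 - t)))*(t - 1) = (t + 1/(-7 - t))*(-1 + t) = (-1 + t)*(t + 1/(-7 - t)))
P(Y)*(-142) + (37 - 1*(-51)) = ((1 + 0³ - 8*0 + 6*0²)/(7 + 0))*(-142) + (37 - 1*(-51)) = ((1 + 0 + 0 + 6*0)/7)*(-142) + (37 + 51) = ((1 + 0 + 0 + 0)/7)*(-142) + 88 = ((⅐)*1)*(-142) + 88 = (⅐)*(-142) + 88 = -142/7 + 88 = 474/7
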